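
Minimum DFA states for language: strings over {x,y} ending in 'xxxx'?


Track the longest suffix of input matching a prefix of 'xxxx': 5 classes (prefixes of length 0..4)
Minimal DFA: 5 states


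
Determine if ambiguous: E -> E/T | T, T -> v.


precedence layered via separate nonterminal T: deterministic
Unambiguous


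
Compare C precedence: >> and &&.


'>>' is shift (level 8); '&&' is logical AND (level 2)
Higher level binds tighter
'>>' has higher precedence than '&&'


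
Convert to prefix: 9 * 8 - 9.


left-to-right (same/higher precedence on left): tree is (- (* 9 8) 9)
Prefix: - * 9 8 9


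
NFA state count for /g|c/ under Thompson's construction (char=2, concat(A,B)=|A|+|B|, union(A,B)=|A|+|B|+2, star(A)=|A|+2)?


Syntax tree has 2 char leaf(s), 1 union(s), 0 star(s)
chars contribute 2×2 = 4; each union adds +2; each star adds +2
Total: 4 + 2 + 0 = 6 states


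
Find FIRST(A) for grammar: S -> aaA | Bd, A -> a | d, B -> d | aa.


Per alternative of A: FIRST(a) = {a}; FIRST(d) = {d}
FIRST(A) = {a, d}


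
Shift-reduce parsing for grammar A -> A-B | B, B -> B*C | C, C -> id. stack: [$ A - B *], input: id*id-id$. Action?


no handle; shift 'id'
Action: shift


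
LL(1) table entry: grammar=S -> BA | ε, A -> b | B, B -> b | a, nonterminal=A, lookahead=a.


For [A, a]: 'a' ∈ FIRST(B)
Entry: A -> B


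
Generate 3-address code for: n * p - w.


Break into single-operator statements:
t1 = n * p
t2 = t1 - w


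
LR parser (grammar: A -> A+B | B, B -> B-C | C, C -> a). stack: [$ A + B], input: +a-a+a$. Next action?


handle 'A+B' on top; lookahead ∈ FOLLOW(A) = {+, $}
Action: reduce (A -> A+B)


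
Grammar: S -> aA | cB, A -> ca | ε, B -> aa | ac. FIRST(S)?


Per alternative of S: FIRST(aA) = {a}; FIRST(cB) = {c}
FIRST(S) = {a, c}


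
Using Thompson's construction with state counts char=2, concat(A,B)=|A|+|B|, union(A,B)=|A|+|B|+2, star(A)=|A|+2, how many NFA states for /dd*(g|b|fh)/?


Syntax tree has 6 char leaf(s), 2 union(s), 1 star(s)
chars contribute 6×2 = 12; each union adds +2; each star adds +2
Total: 12 + 4 + 2 = 18 states


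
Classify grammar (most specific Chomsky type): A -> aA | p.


Right-linear: every RHS is a terminal or a terminal followed by one nonterminal
Classification: Type 3 (Regular)


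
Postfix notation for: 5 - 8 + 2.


Left to right (same or higher precedence on left)
Postfix: 5 8 - 2 +


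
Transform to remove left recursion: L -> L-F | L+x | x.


Left-recursive alternatives: L-F, L+x; non-recursive: x
Introduce L': L -> xL', L' -> -FL' | +xL' | ε


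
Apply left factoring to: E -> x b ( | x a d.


Common prefix: 'x'
Factored: E -> x E', E' -> b ( | a d


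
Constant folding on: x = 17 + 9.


17 + 9 = 26 at compile time
Optimized: x = 26


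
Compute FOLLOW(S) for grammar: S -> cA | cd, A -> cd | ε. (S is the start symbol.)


$ ∈ FOLLOW(S). For each A -> αBβ: add FIRST(β)\{ε} to FOLLOW(B); if β nullable, add FOLLOW(A).
FOLLOW(S) = {$}


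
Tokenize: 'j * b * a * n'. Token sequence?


Scan left to right, longest-match per lexeme
Tokens: ID(j), OP(*), ID(b), OP(*), ID(a), OP(*), ID(n)


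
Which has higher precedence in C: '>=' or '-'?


'-' is additive (level 9); '>=' is relational (level 7)
Higher level binds tighter
'-' has higher precedence than '>='


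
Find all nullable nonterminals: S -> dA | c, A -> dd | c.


A nonterminal is nullable iff some alternative derives ε (directly, or every symbol in it is nullable)
Nullable: {}


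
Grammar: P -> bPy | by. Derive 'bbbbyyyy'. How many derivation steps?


Derivation: P => bPy => bbPyy => bbbPyyy => bbbbyyyy
Steps: 4


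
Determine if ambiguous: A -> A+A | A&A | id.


'id+id&id' has two parse trees (no precedence encoded between + and &)
Ambiguous


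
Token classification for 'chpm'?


Pattern: letter/underscore followed by alphanumerics, not a keyword
Type: IDENTIFIER


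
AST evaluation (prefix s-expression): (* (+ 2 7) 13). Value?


Evaluate inner: (+ 2 7) = 9
Evaluate root: (* 9 13) = 117
Result: 117


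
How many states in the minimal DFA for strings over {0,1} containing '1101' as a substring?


KMP-style automaton: 4 progress states + 1 absorbing accept = 5
Minimal DFA: 5 states


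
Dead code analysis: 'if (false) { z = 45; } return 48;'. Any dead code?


condition is constant false, so the whole block is unreachable
Dead: 'if (false) { z = 45; }'


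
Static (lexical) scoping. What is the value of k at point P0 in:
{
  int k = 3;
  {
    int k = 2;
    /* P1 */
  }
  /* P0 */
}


k declared in the same block as P0
k = 3


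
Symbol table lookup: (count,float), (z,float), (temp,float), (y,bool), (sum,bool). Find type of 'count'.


Lookup 'count' → type float


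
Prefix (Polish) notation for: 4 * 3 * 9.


left-to-right (same/higher precedence on left): tree is (* (* 4 3) 9)
Prefix: * * 4 3 9


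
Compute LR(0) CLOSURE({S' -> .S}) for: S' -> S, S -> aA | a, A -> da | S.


Start: S' -> .S
For each item with dot before a nonterminal B, add B -> .γ for every B-production
Closure: [S' -> .S, S -> .aA, S -> .a]


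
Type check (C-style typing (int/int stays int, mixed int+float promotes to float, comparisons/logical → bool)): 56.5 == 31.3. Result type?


Operand types: float == float
Rule: comparison yields bool
Result type: bool


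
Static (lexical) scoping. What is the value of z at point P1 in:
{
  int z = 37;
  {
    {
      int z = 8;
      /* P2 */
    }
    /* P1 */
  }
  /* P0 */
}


P1's block does not declare z; resolves to the enclosing declaration at depth 0
z = 37


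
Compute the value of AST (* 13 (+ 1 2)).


Evaluate inner: (+ 1 2) = 3
Evaluate root: (* 13 3) = 39
Result: 39


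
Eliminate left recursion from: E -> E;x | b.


Left-recursive alternatives: E;x; non-recursive: b
Introduce E': E -> bE', E' -> ;xE' | ε


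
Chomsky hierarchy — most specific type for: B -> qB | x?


Right-linear: every RHS is a terminal or a terminal followed by one nonterminal
Classification: Type 3 (Regular)


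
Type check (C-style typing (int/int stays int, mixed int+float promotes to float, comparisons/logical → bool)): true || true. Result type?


Operand types: bool || bool
Rule: logical operators take bool operands and yield bool
Result type: bool


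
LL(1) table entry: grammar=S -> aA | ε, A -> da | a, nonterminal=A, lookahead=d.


For [A, d]: 'd' ∈ FIRST(da)
Entry: A -> da


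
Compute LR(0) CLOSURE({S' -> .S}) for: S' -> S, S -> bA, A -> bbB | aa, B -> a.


Start: S' -> .S
For each item with dot before a nonterminal B, add B -> .γ for every B-production
Closure: [S' -> .S, S -> .bA]


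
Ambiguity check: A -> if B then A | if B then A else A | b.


dangling else: 'if B then if B then b else b' parses two ways
Ambiguous


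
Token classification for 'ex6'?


Pattern: letter/underscore followed by alphanumerics, not a keyword
Type: IDENTIFIER


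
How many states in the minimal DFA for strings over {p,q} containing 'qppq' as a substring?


KMP-style automaton: 4 progress states + 1 absorbing accept = 5
Minimal DFA: 5 states


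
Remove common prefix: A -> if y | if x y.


Common prefix: 'if'
Factored: A -> if A', A' -> y | x y


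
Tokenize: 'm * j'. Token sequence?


Scan left to right, longest-match per lexeme
Tokens: ID(m), OP(*), ID(j)


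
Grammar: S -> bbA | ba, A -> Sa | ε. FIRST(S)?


Per alternative of S: FIRST(bbA) = {b}; FIRST(ba) = {b}
FIRST(S) = {b}


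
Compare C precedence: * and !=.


'*' is multiplicative (level 10); '!=' is equality (level 6)
Higher level binds tighter
'*' has higher precedence than '!='


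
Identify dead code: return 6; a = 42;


statement follows a return and is unreachable
Dead: 'a = 42'


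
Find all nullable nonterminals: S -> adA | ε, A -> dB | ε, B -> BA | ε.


A nonterminal is nullable iff some alternative derives ε (directly, or every symbol in it is nullable)
Nullable: {A, B, S}


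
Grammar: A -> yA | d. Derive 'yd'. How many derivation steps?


Derivation: A => yA => yd
Steps: 2


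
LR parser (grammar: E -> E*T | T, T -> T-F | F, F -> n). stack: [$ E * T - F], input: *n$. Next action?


handle 'T-F' on top
Action: reduce (T -> T-F)


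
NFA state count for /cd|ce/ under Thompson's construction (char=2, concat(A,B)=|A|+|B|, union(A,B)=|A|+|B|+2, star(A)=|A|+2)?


Syntax tree has 4 char leaf(s), 1 union(s), 0 star(s)
chars contribute 4×2 = 8; each union adds +2; each star adds +2
Total: 8 + 2 + 0 = 10 states


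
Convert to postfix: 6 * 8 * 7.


Left to right (same or higher precedence on left)
Postfix: 6 8 * 7 *


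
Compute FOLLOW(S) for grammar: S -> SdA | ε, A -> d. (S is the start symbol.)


$ ∈ FOLLOW(S). For each A -> αBβ: add FIRST(β)\{ε} to FOLLOW(B); if β nullable, add FOLLOW(A).
FOLLOW(S) = {$, d}


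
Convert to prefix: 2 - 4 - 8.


left-to-right (same/higher precedence on left): tree is (- (- 2 4) 8)
Prefix: - - 2 4 8


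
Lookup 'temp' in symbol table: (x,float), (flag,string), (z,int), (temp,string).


Lookup 'temp' → type string


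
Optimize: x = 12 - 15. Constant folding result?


12 - 15 = -3 at compile time
Optimized: x = -3


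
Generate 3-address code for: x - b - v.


Break into single-operator statements:
t1 = x - b
t2 = t1 - v


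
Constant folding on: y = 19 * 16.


19 * 16 = 304 at compile time
Optimized: y = 304


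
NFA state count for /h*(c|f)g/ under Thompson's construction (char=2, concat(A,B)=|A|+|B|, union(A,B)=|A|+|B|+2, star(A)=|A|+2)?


Syntax tree has 4 char leaf(s), 1 union(s), 1 star(s)
chars contribute 4×2 = 8; each union adds +2; each star adds +2
Total: 8 + 2 + 2 = 12 states


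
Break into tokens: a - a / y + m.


Scan left to right, longest-match per lexeme
Tokens: ID(a), OP(-), ID(a), OP(/), ID(y), OP(+), ID(m)


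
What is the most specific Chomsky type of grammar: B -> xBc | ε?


Single nonterminal LHS, but x^n c^n is not regular
Classification: Type 2 (Context-Free)


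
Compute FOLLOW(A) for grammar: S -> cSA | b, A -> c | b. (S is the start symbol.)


$ ∈ FOLLOW(S). For each A -> αBβ: add FIRST(β)\{ε} to FOLLOW(B); if β nullable, add FOLLOW(A).
FOLLOW(A) = {$, b, c}


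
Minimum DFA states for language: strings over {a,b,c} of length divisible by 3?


Track length mod 3: states 0..2, accept at 0
Minimal DFA: 3 states


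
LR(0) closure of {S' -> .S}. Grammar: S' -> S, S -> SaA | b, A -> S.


Start: S' -> .S
For each item with dot before a nonterminal B, add B -> .γ for every B-production
Closure: [S' -> .S, S -> .SaA, S -> .b]


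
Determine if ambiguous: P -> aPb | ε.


balanced a^n…b^n: each string has a unique parse
Unambiguous


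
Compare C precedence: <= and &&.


'<=' is relational (level 7); '&&' is logical AND (level 2)
Higher level binds tighter
'<=' has higher precedence than '&&'


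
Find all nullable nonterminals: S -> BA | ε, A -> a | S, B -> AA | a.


A nonterminal is nullable iff some alternative derives ε (directly, or every symbol in it is nullable)
Nullable: {A, B, S}


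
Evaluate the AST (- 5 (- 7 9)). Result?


Evaluate inner: (- 7 9) = -2
Evaluate root: (- 5 -2) = 7
Result: 7


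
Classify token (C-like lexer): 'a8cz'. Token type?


Pattern: letter/underscore followed by alphanumerics, not a keyword
Type: IDENTIFIER


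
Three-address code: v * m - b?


Break into single-operator statements:
t1 = v * m
t2 = t1 - b


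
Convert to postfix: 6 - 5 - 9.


Left to right (same or higher precedence on left)
Postfix: 6 5 - 9 -


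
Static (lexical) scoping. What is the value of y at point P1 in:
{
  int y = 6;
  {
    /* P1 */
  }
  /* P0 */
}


P1's block does not declare y; resolves to the enclosing declaration at depth 0
y = 6


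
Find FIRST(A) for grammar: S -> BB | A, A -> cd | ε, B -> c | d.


Per alternative of A: FIRST(cd) = {c}; FIRST(ε) = {ε}
FIRST(A) = {c, ε}


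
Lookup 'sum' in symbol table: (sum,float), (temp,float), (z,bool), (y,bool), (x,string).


Lookup 'sum' → type float


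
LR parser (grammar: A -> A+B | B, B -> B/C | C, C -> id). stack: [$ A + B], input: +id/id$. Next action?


handle 'A+B' on top; lookahead ∈ FOLLOW(A) = {+, $}
Action: reduce (A -> A+B)


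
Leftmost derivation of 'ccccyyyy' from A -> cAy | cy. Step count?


Derivation: A => cAy => ccAyy => cccAyyy => ccccyyyy
Steps: 4


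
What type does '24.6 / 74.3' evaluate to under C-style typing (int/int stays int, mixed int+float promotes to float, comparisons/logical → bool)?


Operand types: float / float
Rule: mixed int/float promotes to float; int/int stays int
Result type: float


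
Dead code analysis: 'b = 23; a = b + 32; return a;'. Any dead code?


b is read by a's definition; a is returned
No dead code


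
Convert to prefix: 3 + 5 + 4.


left-to-right (same/higher precedence on left): tree is (+ (+ 3 5) 4)
Prefix: + + 3 5 4


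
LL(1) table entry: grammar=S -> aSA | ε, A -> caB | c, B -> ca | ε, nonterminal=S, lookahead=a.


For [S, a]: 'a' ∈ FIRST(aSA)
Entry: S -> aSA


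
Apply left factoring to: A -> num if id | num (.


Common prefix: 'num'
Factored: A -> num A', A' -> if id | (


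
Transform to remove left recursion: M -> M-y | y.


Left-recursive alternatives: M-y; non-recursive: y
Introduce M': M -> yM', M' -> -yM' | ε


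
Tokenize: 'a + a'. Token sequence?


Scan left to right, longest-match per lexeme
Tokens: ID(a), OP(+), ID(a)


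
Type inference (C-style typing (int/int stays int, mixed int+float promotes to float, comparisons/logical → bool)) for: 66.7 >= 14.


Operand types: float >= int
Rule: comparison yields bool
Result type: bool


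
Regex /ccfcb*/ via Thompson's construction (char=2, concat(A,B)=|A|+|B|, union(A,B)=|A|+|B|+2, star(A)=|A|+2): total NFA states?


Syntax tree has 5 char leaf(s), 0 union(s), 1 star(s)
chars contribute 5×2 = 10; each union adds +2; each star adds +2
Total: 10 + 0 + 2 = 12 states


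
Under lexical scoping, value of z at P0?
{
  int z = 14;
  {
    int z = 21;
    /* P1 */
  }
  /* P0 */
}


z declared in the same block as P0
z = 14


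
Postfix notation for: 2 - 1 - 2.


Left to right (same or higher precedence on left)
Postfix: 2 1 - 2 -


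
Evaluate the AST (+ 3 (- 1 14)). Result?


Evaluate inner: (- 1 14) = -13
Evaluate root: (+ 3 -13) = -10
Result: -10


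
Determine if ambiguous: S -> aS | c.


right-linear, alternatives start with distinct terminals 'a' vs 'c': unique leftmost derivation
Unambiguous


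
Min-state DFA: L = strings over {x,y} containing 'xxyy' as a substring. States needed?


KMP-style automaton: 4 progress states + 1 absorbing accept = 5
Minimal DFA: 5 states


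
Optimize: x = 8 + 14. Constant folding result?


8 + 14 = 22 at compile time
Optimized: x = 22


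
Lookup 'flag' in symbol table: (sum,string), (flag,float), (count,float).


Lookup 'flag' → type float


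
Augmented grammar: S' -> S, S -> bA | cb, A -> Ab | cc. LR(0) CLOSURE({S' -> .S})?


Start: S' -> .S
For each item with dot before a nonterminal B, add B -> .γ for every B-production
Closure: [S' -> .S, S -> .bA, S -> .cb]


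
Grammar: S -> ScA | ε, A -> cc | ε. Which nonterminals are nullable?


A nonterminal is nullable iff some alternative derives ε (directly, or every symbol in it is nullable)
Nullable: {A, S}


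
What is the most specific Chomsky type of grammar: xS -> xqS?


LHS has context (more than one symbol) and |LHS| ≤ |RHS|
Classification: Type 1 (Context-Sensitive)


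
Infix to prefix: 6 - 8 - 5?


left-to-right (same/higher precedence on left): tree is (- (- 6 8) 5)
Prefix: - - 6 8 5


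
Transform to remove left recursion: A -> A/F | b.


Left-recursive alternatives: A/F; non-recursive: b
Introduce A': A -> bA', A' -> /FA' | ε


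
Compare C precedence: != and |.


'!=' is equality (level 6); '|' is bitwise OR (level 3)
Higher level binds tighter
'!=' has higher precedence than '|'


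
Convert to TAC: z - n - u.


Break into single-operator statements:
t1 = z - n
t2 = t1 - u


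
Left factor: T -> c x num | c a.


Common prefix: 'c'
Factored: T -> c T', T' -> x num | a


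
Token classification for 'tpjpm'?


Pattern: letter/underscore followed by alphanumerics, not a keyword
Type: IDENTIFIER


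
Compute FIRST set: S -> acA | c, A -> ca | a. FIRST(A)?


Per alternative of A: FIRST(ca) = {c}; FIRST(a) = {a}
FIRST(A) = {a, c}


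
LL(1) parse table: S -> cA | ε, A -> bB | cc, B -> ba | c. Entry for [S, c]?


For [S, c]: 'c' ∈ FIRST(cA)
Entry: S -> cA


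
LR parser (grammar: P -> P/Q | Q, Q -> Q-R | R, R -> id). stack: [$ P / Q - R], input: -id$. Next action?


handle 'Q-R' on top
Action: reduce (Q -> Q-R)


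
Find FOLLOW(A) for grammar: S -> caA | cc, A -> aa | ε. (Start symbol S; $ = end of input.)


$ ∈ FOLLOW(S). For each A -> αBβ: add FIRST(β)\{ε} to FOLLOW(B); if β nullable, add FOLLOW(A).
FOLLOW(A) = {$}


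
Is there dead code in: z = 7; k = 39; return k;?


z is assigned but never read
Dead: 'z = 7'


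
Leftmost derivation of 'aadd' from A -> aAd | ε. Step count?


Derivation: A => aAd => aaAdd => aadd
Steps: 3


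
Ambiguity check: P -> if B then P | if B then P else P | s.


dangling else: 'if B then if B then s else s' parses two ways
Ambiguous


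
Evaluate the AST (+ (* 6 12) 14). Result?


Evaluate inner: (* 6 12) = 72
Evaluate root: (+ 72 14) = 86
Result: 86


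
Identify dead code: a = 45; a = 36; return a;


first assignment to a is overwritten before any read
Dead: 'a = 45'


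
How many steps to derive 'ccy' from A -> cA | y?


Derivation: A => cA => ccA => ccy
Steps: 3


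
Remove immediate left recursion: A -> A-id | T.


Left-recursive alternatives: A-id; non-recursive: T
Introduce A': A -> TA', A' -> -idA' | ε


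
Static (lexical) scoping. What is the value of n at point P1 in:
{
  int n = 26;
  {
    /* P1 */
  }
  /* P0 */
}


P1's block does not declare n; resolves to the enclosing declaration at depth 0
n = 26


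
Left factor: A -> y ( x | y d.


Common prefix: 'y'
Factored: A -> y A', A' -> ( x | d


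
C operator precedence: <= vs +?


'+' is additive (level 9); '<=' is relational (level 7)
Higher level binds tighter
'+' has higher precedence than '<='


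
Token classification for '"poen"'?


Pattern: double-quoted sequence
Type: STRING_LITERAL


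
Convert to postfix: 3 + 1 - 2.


Left to right (same or higher precedence on left)
Postfix: 3 1 + 2 -


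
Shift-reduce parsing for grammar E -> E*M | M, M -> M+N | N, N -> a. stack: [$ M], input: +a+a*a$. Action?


shift '+' to continue M -> M+N
Action: shift


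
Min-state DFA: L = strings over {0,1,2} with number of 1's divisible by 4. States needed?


Track (count of 1) mod 4: states 0..3, accept at 0
Minimal DFA: 4 states


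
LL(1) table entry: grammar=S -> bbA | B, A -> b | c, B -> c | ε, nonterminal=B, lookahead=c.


For [B, c]: 'c' ∈ FIRST(c)
Entry: B -> c


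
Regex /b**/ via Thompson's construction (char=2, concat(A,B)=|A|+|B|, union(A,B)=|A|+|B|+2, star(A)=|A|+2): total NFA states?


Syntax tree has 1 char leaf(s), 0 union(s), 2 star(s)
chars contribute 1×2 = 2; each union adds +2; each star adds +2
Total: 2 + 0 + 4 = 6 states


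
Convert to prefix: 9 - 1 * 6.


'*' binds tighter: tree is (- 9 (* 1 6))
Prefix: - 9 * 1 6


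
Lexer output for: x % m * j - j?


Scan left to right, longest-match per lexeme
Tokens: ID(x), OP(%), ID(m), OP(*), ID(j), OP(-), ID(j)


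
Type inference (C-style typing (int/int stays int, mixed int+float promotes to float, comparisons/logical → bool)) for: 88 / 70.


Operand types: int / int
Rule: mixed int/float promotes to float; int/int stays int
Result type: int


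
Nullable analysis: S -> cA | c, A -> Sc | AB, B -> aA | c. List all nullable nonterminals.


A nonterminal is nullable iff some alternative derives ε (directly, or every symbol in it is nullable)
Nullable: {}


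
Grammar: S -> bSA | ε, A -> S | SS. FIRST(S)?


Per alternative of S: FIRST(bSA) = {b}; FIRST(ε) = {ε}
FIRST(S) = {b, ε}


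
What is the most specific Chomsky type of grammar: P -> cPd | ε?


Single nonterminal LHS, but c^n d^n is not regular
Classification: Type 2 (Context-Free)


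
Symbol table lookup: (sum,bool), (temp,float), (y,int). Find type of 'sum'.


Lookup 'sum' → type bool


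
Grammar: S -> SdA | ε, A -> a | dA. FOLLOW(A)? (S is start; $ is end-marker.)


$ ∈ FOLLOW(S). For each A -> αBβ: add FIRST(β)\{ε} to FOLLOW(B); if β nullable, add FOLLOW(A).
FOLLOW(A) = {$, d}


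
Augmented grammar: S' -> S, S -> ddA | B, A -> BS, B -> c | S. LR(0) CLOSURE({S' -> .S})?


Start: S' -> .S
For each item with dot before a nonterminal B, add B -> .γ for every B-production
Closure: [S' -> .S, S -> .ddA, S -> .B, B -> .c, B -> .S]


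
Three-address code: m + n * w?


Break into single-operator statements:
t1 = n * w
t2 = m + t1


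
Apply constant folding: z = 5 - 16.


5 - 16 = -11 at compile time
Optimized: z = -11


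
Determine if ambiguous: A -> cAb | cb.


balanced c^n…b^n: each string has a unique parse
Unambiguous


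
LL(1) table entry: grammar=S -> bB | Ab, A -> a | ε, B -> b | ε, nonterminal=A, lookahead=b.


For [A, b]: ε is nullable and 'b' ∈ FOLLOW(A)
Entry: A -> ε


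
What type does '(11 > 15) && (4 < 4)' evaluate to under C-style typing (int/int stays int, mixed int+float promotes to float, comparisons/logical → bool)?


Operand types: bool && bool
Rule: logical operators take bool operands and yield bool
Result type: bool


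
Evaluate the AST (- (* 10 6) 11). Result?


Evaluate inner: (* 10 6) = 60
Evaluate root: (- 60 11) = 49
Result: 49


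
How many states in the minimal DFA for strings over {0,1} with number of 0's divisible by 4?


Track (count of 0) mod 4: states 0..3, accept at 0
Minimal DFA: 4 states


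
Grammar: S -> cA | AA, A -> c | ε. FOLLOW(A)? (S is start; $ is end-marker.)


$ ∈ FOLLOW(S). For each A -> αBβ: add FIRST(β)\{ε} to FOLLOW(B); if β nullable, add FOLLOW(A).
FOLLOW(A) = {$, c}


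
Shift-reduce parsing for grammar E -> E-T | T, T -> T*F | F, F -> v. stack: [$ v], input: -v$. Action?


'v' on top is the handle for F -> v
Action: reduce (F -> v)


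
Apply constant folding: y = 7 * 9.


7 * 9 = 63 at compile time
Optimized: y = 63


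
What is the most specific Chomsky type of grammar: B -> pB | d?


Right-linear: every RHS is a terminal or a terminal followed by one nonterminal
Classification: Type 3 (Regular)


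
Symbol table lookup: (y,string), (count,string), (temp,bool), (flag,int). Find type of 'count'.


Lookup 'count' → type string


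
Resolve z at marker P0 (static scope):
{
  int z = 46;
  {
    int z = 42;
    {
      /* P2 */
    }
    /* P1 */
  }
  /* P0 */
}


z declared in the same block as P0
z = 46


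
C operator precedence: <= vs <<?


'<<' is shift (level 8); '<=' is relational (level 7)
Higher level binds tighter
'<<' has higher precedence than '<='


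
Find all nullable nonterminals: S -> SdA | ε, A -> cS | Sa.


A nonterminal is nullable iff some alternative derives ε (directly, or every symbol in it is nullable)
Nullable: {S}


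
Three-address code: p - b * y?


Break into single-operator statements:
t1 = b * y
t2 = p - t1


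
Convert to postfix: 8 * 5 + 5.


Left to right (same or higher precedence on left)
Postfix: 8 5 * 5 +


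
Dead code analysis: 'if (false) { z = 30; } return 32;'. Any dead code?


condition is constant false, so the whole block is unreachable
Dead: 'if (false) { z = 30; }'


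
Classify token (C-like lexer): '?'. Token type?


Pattern: operator symbol
Type: OPERATOR


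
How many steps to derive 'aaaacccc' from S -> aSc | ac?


Derivation: S => aSc => aaScc => aaaSccc => aaaacccc
Steps: 4


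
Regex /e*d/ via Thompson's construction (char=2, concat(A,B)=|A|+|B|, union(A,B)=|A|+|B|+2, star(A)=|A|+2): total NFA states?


Syntax tree has 2 char leaf(s), 0 union(s), 1 star(s)
chars contribute 2×2 = 4; each union adds +2; each star adds +2
Total: 4 + 0 + 2 = 6 states


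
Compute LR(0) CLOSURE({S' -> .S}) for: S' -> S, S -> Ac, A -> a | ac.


Start: S' -> .S
For each item with dot before a nonterminal B, add B -> .γ for every B-production
Closure: [S' -> .S, S -> .Ac, A -> .a, A -> .ac]


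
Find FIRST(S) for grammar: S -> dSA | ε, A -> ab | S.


Per alternative of S: FIRST(dSA) = {d}; FIRST(ε) = {ε}
FIRST(S) = {d, ε}


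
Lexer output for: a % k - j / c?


Scan left to right, longest-match per lexeme
Tokens: ID(a), OP(%), ID(k), OP(-), ID(j), OP(/), ID(c)


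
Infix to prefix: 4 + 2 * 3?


'*' binds tighter: tree is (+ 4 (* 2 3))
Prefix: + 4 * 2 3


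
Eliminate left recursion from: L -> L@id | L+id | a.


Left-recursive alternatives: L@id, L+id; non-recursive: a
Introduce L': L -> aL', L' -> @idL' | +idL' | ε


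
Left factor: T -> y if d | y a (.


Common prefix: 'y'
Factored: T -> y T', T' -> if d | a (


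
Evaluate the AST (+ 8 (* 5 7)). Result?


Evaluate inner: (* 5 7) = 35
Evaluate root: (+ 8 35) = 43
Result: 43


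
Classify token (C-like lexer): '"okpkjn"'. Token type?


Pattern: double-quoted sequence
Type: STRING_LITERAL


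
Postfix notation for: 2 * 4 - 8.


Left to right (same or higher precedence on left)
Postfix: 2 4 * 8 -


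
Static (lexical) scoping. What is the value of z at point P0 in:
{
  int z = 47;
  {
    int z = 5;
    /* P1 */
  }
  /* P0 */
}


z declared in the same block as P0
z = 47


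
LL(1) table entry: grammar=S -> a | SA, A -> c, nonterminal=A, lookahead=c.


For [A, c]: 'c' ∈ FIRST(c)
Entry: A -> c


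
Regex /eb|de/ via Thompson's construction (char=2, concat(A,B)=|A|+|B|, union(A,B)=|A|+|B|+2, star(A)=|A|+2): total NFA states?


Syntax tree has 4 char leaf(s), 1 union(s), 0 star(s)
chars contribute 4×2 = 8; each union adds +2; each star adds +2
Total: 8 + 2 + 0 = 10 states


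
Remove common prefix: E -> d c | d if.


Common prefix: 'd'
Factored: E -> d E', E' -> c | if


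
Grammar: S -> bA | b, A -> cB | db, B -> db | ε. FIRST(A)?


Per alternative of A: FIRST(cB) = {c}; FIRST(db) = {d}
FIRST(A) = {c, d}


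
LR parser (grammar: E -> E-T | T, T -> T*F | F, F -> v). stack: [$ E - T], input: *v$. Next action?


'*' can extend T; shift to build T -> T*F
Action: shift


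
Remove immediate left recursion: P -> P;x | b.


Left-recursive alternatives: P;x; non-recursive: b
Introduce P': P -> bP', P' -> ;xP' | ε


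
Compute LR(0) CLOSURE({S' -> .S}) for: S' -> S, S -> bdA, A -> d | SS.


Start: S' -> .S
For each item with dot before a nonterminal B, add B -> .γ for every B-production
Closure: [S' -> .S, S -> .bdA]


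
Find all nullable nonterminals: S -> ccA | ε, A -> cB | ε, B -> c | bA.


A nonterminal is nullable iff some alternative derives ε (directly, or every symbol in it is nullable)
Nullable: {A, S}


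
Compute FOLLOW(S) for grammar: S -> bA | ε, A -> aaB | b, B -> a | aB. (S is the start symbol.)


$ ∈ FOLLOW(S). For each A -> αBβ: add FIRST(β)\{ε} to FOLLOW(B); if β nullable, add FOLLOW(A).
FOLLOW(S) = {$}


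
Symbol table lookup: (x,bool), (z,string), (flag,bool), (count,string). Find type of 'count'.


Lookup 'count' → type string


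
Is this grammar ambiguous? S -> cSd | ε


balanced c^n…d^n: each string has a unique parse
Unambiguous


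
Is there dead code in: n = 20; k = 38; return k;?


n is assigned but never read
Dead: 'n = 20'


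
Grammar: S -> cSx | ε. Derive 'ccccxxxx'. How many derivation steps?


Derivation: S => cSx => ccSxx => cccSxxx => ccccSxxxx => ccccxxxx
Steps: 5


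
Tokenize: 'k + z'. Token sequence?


Scan left to right, longest-match per lexeme
Tokens: ID(k), OP(+), ID(z)


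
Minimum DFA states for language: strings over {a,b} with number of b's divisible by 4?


Track (count of b) mod 4: states 0..3, accept at 0
Minimal DFA: 4 states


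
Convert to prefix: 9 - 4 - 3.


left-to-right (same/higher precedence on left): tree is (- (- 9 4) 3)
Prefix: - - 9 4 3


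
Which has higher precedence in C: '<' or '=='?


'<' is relational (level 7); '==' is equality (level 6)
Higher level binds tighter
'<' has higher precedence than '=='


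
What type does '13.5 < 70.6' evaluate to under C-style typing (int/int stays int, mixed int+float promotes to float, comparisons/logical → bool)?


Operand types: float < float
Rule: comparison yields bool
Result type: bool


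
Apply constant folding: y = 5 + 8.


5 + 8 = 13 at compile time
Optimized: y = 13


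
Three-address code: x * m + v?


Break into single-operator statements:
t1 = x * m
t2 = t1 + v


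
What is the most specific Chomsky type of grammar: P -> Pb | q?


Left-linear: every RHS is a terminal or one nonterminal followed by a terminal
Classification: Type 3 (Regular)


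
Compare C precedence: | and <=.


'<=' is relational (level 7); '|' is bitwise OR (level 3)
Higher level binds tighter
'<=' has higher precedence than '|'


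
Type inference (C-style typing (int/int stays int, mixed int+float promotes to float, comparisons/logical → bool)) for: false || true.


Operand types: bool || bool
Rule: logical operators take bool operands and yield bool
Result type: bool


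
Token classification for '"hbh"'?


Pattern: double-quoted sequence
Type: STRING_LITERAL


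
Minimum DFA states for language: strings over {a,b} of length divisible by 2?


Track length mod 2: states 0..1, accept at 0
Minimal DFA: 2 states


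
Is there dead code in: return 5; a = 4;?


statement follows a return and is unreachable
Dead: 'a = 4'


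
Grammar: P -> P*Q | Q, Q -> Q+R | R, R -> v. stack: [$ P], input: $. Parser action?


start symbol P on stack, input exhausted
Action: accept


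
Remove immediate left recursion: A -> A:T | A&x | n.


Left-recursive alternatives: A:T, A&x; non-recursive: n
Introduce A': A -> nA', A' -> :TA' | &xA' | ε


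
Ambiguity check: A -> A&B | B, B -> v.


precedence layered via separate nonterminal B: deterministic
Unambiguous


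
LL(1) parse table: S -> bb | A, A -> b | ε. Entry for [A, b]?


For [A, b]: 'b' ∈ FIRST(b)
Entry: A -> b


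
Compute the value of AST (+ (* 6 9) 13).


Evaluate inner: (* 6 9) = 54
Evaluate root: (+ 54 13) = 67
Result: 67


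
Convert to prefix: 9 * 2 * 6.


left-to-right (same/higher precedence on left): tree is (* (* 9 2) 6)
Prefix: * * 9 2 6


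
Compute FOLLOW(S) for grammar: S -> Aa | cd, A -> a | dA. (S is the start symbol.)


$ ∈ FOLLOW(S). For each A -> αBβ: add FIRST(β)\{ε} to FOLLOW(B); if β nullable, add FOLLOW(A).
FOLLOW(S) = {$}


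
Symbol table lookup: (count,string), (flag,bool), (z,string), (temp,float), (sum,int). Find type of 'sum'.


Lookup 'sum' → type int


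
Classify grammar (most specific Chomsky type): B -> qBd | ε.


Single nonterminal LHS, but q^n d^n is not regular
Classification: Type 2 (Context-Free)


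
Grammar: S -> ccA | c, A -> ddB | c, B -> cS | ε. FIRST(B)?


Per alternative of B: FIRST(cS) = {c}; FIRST(ε) = {ε}
FIRST(B) = {c, ε}


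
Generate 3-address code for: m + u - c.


Break into single-operator statements:
t1 = m + u
t2 = t1 - c


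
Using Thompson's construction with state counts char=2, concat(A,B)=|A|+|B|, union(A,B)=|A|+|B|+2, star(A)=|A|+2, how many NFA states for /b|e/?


Syntax tree has 2 char leaf(s), 1 union(s), 0 star(s)
chars contribute 2×2 = 4; each union adds +2; each star adds +2
Total: 4 + 2 + 0 = 6 states


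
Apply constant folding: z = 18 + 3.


18 + 3 = 21 at compile time
Optimized: z = 21


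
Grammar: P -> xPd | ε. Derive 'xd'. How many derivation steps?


Derivation: P => xPd => xd
Steps: 2


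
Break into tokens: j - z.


Scan left to right, longest-match per lexeme
Tokens: ID(j), OP(-), ID(z)


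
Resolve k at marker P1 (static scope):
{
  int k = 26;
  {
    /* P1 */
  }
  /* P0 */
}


P1's block does not declare k; resolves to the enclosing declaration at depth 0
k = 26


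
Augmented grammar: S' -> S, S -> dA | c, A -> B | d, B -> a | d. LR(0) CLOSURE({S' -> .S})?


Start: S' -> .S
For each item with dot before a nonterminal B, add B -> .γ for every B-production
Closure: [S' -> .S, S -> .dA, S -> .c]


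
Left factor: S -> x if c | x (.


Common prefix: 'x'
Factored: S -> x S', S' -> if c | (


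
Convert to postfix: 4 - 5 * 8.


* has higher precedence, evaluate 5*8 first
Postfix: 4 5 8 * -


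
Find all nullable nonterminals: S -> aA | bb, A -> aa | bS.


A nonterminal is nullable iff some alternative derives ε (directly, or every symbol in it is nullable)
Nullable: {}


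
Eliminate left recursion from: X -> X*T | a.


Left-recursive alternatives: X*T; non-recursive: a
Introduce X': X -> aX', X' -> *TX' | ε


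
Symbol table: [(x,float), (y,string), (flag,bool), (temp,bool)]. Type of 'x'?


Lookup 'x' → type float


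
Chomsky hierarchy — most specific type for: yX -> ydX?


LHS has context (more than one symbol) and |LHS| ≤ |RHS|
Classification: Type 1 (Context-Sensitive)


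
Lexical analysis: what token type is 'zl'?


Pattern: letter/underscore followed by alphanumerics, not a keyword
Type: IDENTIFIER


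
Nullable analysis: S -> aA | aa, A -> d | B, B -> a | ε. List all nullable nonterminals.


A nonterminal is nullable iff some alternative derives ε (directly, or every symbol in it is nullable)
Nullable: {A, B}


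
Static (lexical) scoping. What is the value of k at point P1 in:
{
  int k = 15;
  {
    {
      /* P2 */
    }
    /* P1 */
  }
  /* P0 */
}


P1's block does not declare k; resolves to the enclosing declaration at depth 0
k = 15


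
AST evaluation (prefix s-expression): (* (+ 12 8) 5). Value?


Evaluate inner: (+ 12 8) = 20
Evaluate root: (* 20 5) = 100
Result: 100


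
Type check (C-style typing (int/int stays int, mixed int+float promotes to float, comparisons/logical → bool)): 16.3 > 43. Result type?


Operand types: float > int
Rule: comparison yields bool
Result type: bool


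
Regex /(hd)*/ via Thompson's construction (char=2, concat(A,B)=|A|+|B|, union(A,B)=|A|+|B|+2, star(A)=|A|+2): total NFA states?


Syntax tree has 2 char leaf(s), 0 union(s), 1 star(s)
chars contribute 2×2 = 4; each union adds +2; each star adds +2
Total: 4 + 0 + 2 = 6 states


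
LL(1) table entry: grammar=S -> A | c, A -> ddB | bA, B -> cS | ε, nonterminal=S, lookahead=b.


For [S, b]: 'b' ∈ FIRST(A)
Entry: S -> A


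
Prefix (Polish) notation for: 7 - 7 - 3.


left-to-right (same/higher precedence on left): tree is (- (- 7 7) 3)
Prefix: - - 7 7 3


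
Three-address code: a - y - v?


Break into single-operator statements:
t1 = a - y
t2 = t1 - v


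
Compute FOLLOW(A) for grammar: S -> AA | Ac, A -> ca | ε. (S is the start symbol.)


$ ∈ FOLLOW(S). For each A -> αBβ: add FIRST(β)\{ε} to FOLLOW(B); if β nullable, add FOLLOW(A).
FOLLOW(A) = {$, c}


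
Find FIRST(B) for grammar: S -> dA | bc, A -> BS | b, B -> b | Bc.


Per alternative of B: FIRST(b) = {b}; FIRST(Bc) = {b}
FIRST(B) = {b}


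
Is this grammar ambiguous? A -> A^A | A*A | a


'a^a*a' has two parse trees (no precedence encoded between ^ and *)
Ambiguous


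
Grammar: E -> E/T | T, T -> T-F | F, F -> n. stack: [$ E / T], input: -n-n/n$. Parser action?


'-' can extend T; shift to build T -> T-F
Action: shift


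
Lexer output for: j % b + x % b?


Scan left to right, longest-match per lexeme
Tokens: ID(j), OP(%), ID(b), OP(+), ID(x), OP(%), ID(b)


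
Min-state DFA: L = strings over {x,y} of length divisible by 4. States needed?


Track length mod 4: states 0..3, accept at 0
Minimal DFA: 4 states


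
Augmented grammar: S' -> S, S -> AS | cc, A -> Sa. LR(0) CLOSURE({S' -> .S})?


Start: S' -> .S
For each item with dot before a nonterminal B, add B -> .γ for every B-production
Closure: [S' -> .S, S -> .AS, S -> .cc, A -> .Sa]


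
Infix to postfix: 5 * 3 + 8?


Left to right (same or higher precedence on left)
Postfix: 5 3 * 8 +


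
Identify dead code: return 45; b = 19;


statement follows a return and is unreachable
Dead: 'b = 19'


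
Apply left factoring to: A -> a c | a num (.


Common prefix: 'a'
Factored: A -> a A', A' -> c | num (


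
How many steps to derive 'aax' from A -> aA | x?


Derivation: A => aA => aaA => aax
Steps: 3


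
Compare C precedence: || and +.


'+' is additive (level 9); '||' is logical OR (level 1)
Higher level binds tighter
'+' has higher precedence than '||'


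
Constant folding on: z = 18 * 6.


18 * 6 = 108 at compile time
Optimized: z = 108


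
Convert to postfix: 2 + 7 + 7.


Left to right (same or higher precedence on left)
Postfix: 2 7 + 7 +


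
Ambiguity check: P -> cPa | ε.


balanced c^n…a^n: each string has a unique parse
Unambiguous


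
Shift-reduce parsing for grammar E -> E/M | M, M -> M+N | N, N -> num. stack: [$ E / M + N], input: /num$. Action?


handle 'M+N' on top
Action: reduce (M -> M+N)


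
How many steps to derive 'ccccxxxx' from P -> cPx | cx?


Derivation: P => cPx => ccPxx => cccPxxx => ccccxxxx
Steps: 4


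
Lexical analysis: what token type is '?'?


Pattern: operator symbol
Type: OPERATOR


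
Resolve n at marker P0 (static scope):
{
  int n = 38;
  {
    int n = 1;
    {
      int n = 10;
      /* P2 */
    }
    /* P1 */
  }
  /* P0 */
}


n declared in the same block as P0
n = 38


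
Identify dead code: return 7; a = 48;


statement follows a return and is unreachable
Dead: 'a = 48'


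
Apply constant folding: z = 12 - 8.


12 - 8 = 4 at compile time
Optimized: z = 4


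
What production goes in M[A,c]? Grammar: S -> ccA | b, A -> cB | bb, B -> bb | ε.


For [A, c]: 'c' ∈ FIRST(cB)
Entry: A -> cB


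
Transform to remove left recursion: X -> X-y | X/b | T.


Left-recursive alternatives: X-y, X/b; non-recursive: T
Introduce X': X -> TX', X' -> -yX' | /bX' | ε


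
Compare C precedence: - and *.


'*' is multiplicative (level 10); '-' is additive (level 9)
Higher level binds tighter
'*' has higher precedence than '-'


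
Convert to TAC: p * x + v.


Break into single-operator statements:
t1 = p * x
t2 = t1 + v


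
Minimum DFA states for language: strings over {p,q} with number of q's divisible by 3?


Track (count of q) mod 3: states 0..2, accept at 0
Minimal DFA: 3 states


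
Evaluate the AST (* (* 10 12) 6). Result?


Evaluate inner: (* 10 12) = 120
Evaluate root: (* 120 6) = 720
Result: 720


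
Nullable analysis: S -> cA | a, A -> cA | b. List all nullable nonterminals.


A nonterminal is nullable iff some alternative derives ε (directly, or every symbol in it is nullable)
Nullable: {}
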